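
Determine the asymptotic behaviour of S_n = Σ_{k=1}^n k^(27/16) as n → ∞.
S_n ~ (16/43) · n^(43/16)

Integral comparison: Σ_{k=1}^n k^(27/16) = ∫_0^n x^(27/16) dx + O(n^(27/16)). The integral is n^(1 + 27/16) / (1 + 27/16) = n^((27+16)/16) / ((27+16)/16) = (16/43) · n^(43/16).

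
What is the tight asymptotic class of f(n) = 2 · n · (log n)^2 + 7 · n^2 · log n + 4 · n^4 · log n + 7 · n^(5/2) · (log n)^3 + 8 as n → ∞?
f(n) ∈ Θ(n^4 · log n)

Compare the terms by growth order. For large n, n^a · (log n)^b dominates n^a' · (log n)^b' iff a > a', or (a = a' and b > b'). Ranking the 5 terms shows the dominant one is 4 · n^4 · log n. Hence f(n) ∈ Θ(n^4 · log n).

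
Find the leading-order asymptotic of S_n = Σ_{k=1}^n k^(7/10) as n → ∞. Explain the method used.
S_n ~ (10/17) · n^(17/10)

Integral comparison: Σ_{k=1}^n k^(7/10) = ∫_0^n x^(7/10) dx + O(n^(7/10)). The integral is n^(1 + 7/10) / (1 + 7/10) = n^((7+10)/10) / ((7+10)/10) = (10/17) · n^(17/10).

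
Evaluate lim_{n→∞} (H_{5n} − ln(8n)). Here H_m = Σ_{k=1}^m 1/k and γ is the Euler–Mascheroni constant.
lim = ln(5/8) + γ

By Euler-Maclaurin, H_m = ln m + γ + O(1/m). So
  H_{5n} − ln(8n) = ln(5n) + γ − ln(8n) + O(1/n)
                       = ln(5/8) + γ + O(1/n).
Hence the limit is ln(5/8) + γ.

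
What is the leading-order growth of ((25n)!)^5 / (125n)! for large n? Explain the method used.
((25n)!)^5/(125n)! ~ ((2π·25n)^(4/2) / sqrt(5)) · 5^(−5·25n)  →  0

Write N = 25n. Stirling: N! ~ sqrt(2π N)(N/e)^N and (5N)! ~ sqrt(2π·5N)·(5N/e)^(5N).
  (N!)^5/(5N)! ~ (2π N)^(5/2) (N/e)^(5N) / [sqrt(2π·5N) (5N/e)^(5N)]
     = (2π N)^(5/2) / sqrt(2π·5N) · (N/(5N))^(5N)
     = (2π N)^((5−1)/2) / sqrt(5) · 5^(−5N).
Since 5^5 > 1, the factor 5^(−5N) decays exponentially, so the ratio → 0. Substituting N = 25n gives the stated form.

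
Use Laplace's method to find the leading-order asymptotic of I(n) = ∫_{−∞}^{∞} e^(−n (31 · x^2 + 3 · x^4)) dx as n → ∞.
I(n) ~ sqrt(π/(31n))

φ(x) = 31 · x^2 + 3 · x^4 has its unique global minimum at x* = 0 (since φ'(x) = 62x + 12x^3 = 0 only at x = 0 for real x with both coefficients positive, and φ → ∞ as |x| → ∞). At x* = 0, φ(0) = 0 and φ''(0) = 62. Laplace's method then gives
  I(n) ~ sqrt(2π / (n · φ''(0))) · e^(−n φ(0)) = sqrt(2π / (62n)) = sqrt(π/(31n)).
The 3 · x^4 term contributes only at subleading order (an O(1/n) relative correction).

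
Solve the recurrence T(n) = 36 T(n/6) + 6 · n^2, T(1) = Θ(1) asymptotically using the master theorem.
T(n) = Θ(n^2 log n)

log_6 36 = 2, and f(n) = 6 · n^2 = Θ(n^(log_6 36)). This is Case 2 of the master theorem: T(n) = Θ(f(n) · log n) = Θ(n^2 log n).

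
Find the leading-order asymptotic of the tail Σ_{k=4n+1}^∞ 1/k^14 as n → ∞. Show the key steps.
Σ_{k>4n} 1/k^14 ~ 1/(13 · (4n)^13)

Compare to the integral: ∫_{4n}^∞ x^(−14) dx = [−x^(−13)/13]_{4n}^∞ = 1/((14−1)·(4n)^13). Euler-Maclaurin then gives
  Σ_{k>4n} 1/k^14 = ∫_{4n}^∞ dx/x^14 − 1/(2·(4n)^14) + O(1/(4n)^15).
(Equivalently this is ζ(14) − Σ_{k≤4n} 1/k^14.)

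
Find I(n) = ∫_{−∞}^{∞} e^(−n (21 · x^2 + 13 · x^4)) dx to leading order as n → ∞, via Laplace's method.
I(n) ~ sqrt(π/(21n))

φ(x) = 21 · x^2 + 13 · x^4 has its unique global minimum at x* = 0 (since φ'(x) = 42x + 52x^3 = 0 only at x = 0 for real x with both coefficients positive, and φ → ∞ as |x| → ∞). At x* = 0, φ(0) = 0 and φ''(0) = 42. Laplace's method then gives
  I(n) ~ sqrt(2π / (n · φ''(0))) · e^(−n φ(0)) = sqrt(2π / (42n)) = sqrt(π/(21n)).
The 13 · x^4 term contributes only at subleading order (an O(1/n) relative correction).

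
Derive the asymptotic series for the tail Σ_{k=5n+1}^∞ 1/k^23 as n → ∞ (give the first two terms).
Σ_{k>5n} 1/k^23 = 1/(22 · (5n)^22) − 1/(2 · (5n)^23) + O(1/(5n)^24)

Compare to the integral: ∫_{5n}^∞ x^(−23) dx = [−x^(−22)/22]_{5n}^∞ = 1/((23−1)·(5n)^22). The Euler-Maclaurin correction adds −f(5n)/2 = −1/(2·(5n)^23). Euler-Maclaurin then gives
  Σ_{k>5n} 1/k^23 = ∫_{5n}^∞ dx/x^23 − 1/(2·(5n)^23) + O(1/(5n)^24).
(Equivalently this is ζ(23) − Σ_{k≤5n} 1/k^23.)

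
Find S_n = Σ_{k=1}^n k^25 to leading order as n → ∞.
S_n ~ n^26 / 26

By integral comparison (Euler-Maclaurin), Σ_{k=1}^n k^25 = ∫_0^n x^25 dx + O(n^25) = n^26/26 + O(n^25). (Equivalently, Faulhaber's formula gives the same leading term.)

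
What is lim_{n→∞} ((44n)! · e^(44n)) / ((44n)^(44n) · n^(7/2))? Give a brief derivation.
lim = 0

Stirling: (44n)! ~ sqrt(2π·44n) · (44n/e)^(44n). Hence
  (44n)! · e^(44n) / (44n)^(44n) ~ sqrt(2π·44n).
Dividing by n^(7/2): sqrt(2π·44n) / n^(7/2) = sqrt(2π·44) · n^((1−7)/2), so the expression behaves like sqrt(2π·44) · n^((1−7)/2) → 0.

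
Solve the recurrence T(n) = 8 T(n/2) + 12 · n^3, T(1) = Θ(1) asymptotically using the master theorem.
T(n) = Θ(n^3 log n)

log_2 8 = 3, and f(n) = 12 · n^3 = Θ(n^(log_2 8)). This is Case 2 of the master theorem: T(n) = Θ(f(n) · log n) = Θ(n^3 log n).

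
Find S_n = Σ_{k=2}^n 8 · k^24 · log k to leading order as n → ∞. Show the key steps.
S_n ~ 8 · n^25 log n / 25 − 8 · n^25 / 625

By integral comparison, S_n = ∫_1^n 8 · x^24 · log x dx + O(n^24 · log n). For the integral, ∫ x^24 log x dx = n^25 log n / 25 − n^25/625 (integration by parts). Hence S_n ~ 8 · n^25 log n / 25 − 8 · n^25 / 625.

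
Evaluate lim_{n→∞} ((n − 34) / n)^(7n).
lim = e^(−238)

Rewrite as (1 − 34/n)^(7n). By the standard limit (1 + x/n)^n → e^x, we have (1 − 34/n)^n → e^(−34), and raising to the 7th power gives e^(−238).
More precisely, ln[(1 − 34/n)^(7n)] = 7n · ln(1 − 34/n) = 7n · (-34/n + O(1/n^2)) = -238 + O(1/n) → -238.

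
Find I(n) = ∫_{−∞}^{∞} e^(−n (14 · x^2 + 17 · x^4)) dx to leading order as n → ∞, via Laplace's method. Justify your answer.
I(n) ~ sqrt(π/(14n))

φ(x) = 14 · x^2 + 17 · x^4 has its unique global minimum at x* = 0 (since φ'(x) = 28x + 68x^3 = 0 only at x = 0 for real x with both coefficients positive, and φ → ∞ as |x| → ∞). At x* = 0, φ(0) = 0 and φ''(0) = 28. Laplace's method then gives
  I(n) ~ sqrt(2π / (n · φ''(0))) · e^(−n φ(0)) = sqrt(2π / (28n)) = sqrt(π/(14n)).
The 17 · x^4 term contributes only at subleading order (an O(1/n) relative correction).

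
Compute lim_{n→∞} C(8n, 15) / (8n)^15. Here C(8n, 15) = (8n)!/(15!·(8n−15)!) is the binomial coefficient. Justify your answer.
lim = 1/15! = 1/1307674368000

With N = 8n → ∞: C(N, 15) / N^15 = [N(N−1)…(N−14)] / (15! · N^15) = (1/15!) · 1 · (1 − 1/(8n)) · … · (1 − 14/(8n)). Each factor → 1 as N → ∞, so the limit is 1/15! = 1/1307674368000.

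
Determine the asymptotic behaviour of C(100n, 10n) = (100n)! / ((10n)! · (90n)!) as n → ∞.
C(100n, 10n) ~ (10000000000/387420489)^(10n) · sqrt(5/(9π·10n))

Write N = 10n. Apply Stirling to each factorial:
  (10N)! ~ sqrt(2π·10N) · (10N/e)^(10N),
  N! ~ sqrt(2π N) · (N/e)^N,
  (9N)! ~ sqrt(2π·9N) · (9N/e)^(9N).
The exponential factors combine to (10N)^(10N) / (N^N · (9N)^(9N)) = 10^(10N)/9^(9N) = (10^10/9^9)^N = (10000000000/387420489)^N.
The square-root prefactors combine to sqrt(2π·10N) / (sqrt(2π N)·sqrt(2π·9N)) = sqrt(10 / (2π·9·N)) = sqrt(5/(9π·10n)).
Substituting N = 10n: C(100n, 10n) ~ (10000000000/387420489)^(10n) · sqrt(5/(9π·10n)).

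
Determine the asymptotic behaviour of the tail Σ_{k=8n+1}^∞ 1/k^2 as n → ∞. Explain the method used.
Σ_{k>8n} 1/k^2 ~ 1/(1 · (8n))

Compare to the integral: ∫_{8n}^∞ x^(−2) dx = [−x^(−1)/1]_{8n}^∞ = 1/((2−1)·(8n)). Euler-Maclaurin then gives
  Σ_{k>8n} 1/k^2 = ∫_{8n}^∞ dx/x^2 − 1/(2·(8n)^2) + O(1/(8n)^3).
(Equivalently this is ζ(2) − Σ_{k≤8n} 1/k^2.)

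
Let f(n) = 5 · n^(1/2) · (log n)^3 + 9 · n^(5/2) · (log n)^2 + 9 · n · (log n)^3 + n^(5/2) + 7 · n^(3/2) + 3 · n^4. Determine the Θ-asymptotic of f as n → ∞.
f(n) ∈ Θ(n^4)

Compare the terms by growth order. For large n, n^a · (log n)^b dominates n^a' · (log n)^b' iff a > a', or (a = a' and b > b'). Ranking the 6 terms shows the dominant one is 3 · n^4. Hence f(n) ∈ Θ(n^4).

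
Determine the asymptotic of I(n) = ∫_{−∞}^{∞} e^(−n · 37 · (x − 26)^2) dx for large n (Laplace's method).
I(n) = sqrt(π/(37n))

Here φ(x) = 37 · (x − 26)^2 has its unique minimum at x* = 26 with φ(x*) = 0 and φ''(x*) = 74. Laplace's method gives
  I(n) ~ e^(−n φ(x*)) · sqrt(2π / (n · φ''(x*))) = sqrt(2π / (74n)) = sqrt(π/(37n)).
This is exact: substituting u = (x − 26)·sqrt(37n) gives I(n) = (1/sqrt(37n)) ∫_{−∞}^{∞} e^(−u^2) du = sqrt(π/(37n)).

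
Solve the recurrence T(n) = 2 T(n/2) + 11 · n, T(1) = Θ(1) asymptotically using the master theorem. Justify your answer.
T(n) = Θ(n log n)

log_2 2 = 1, and f(n) = 11 · n = Θ(n^(log_2 2)). This is Case 2 of the master theorem: T(n) = Θ(f(n) · log n) = Θ(n log n).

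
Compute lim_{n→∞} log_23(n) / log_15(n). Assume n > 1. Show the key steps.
lim = ln(15) / ln(23) = log_23(15)

Change of base: log_23(n) = ln n / ln 23 and log_15(n) = ln n / ln 15. The ratio is (ln n / ln 23) · (ln 15 / ln n) = ln 15 / ln 23, a constant independent of n. So the limit is ln 15 / ln 23 = log_23(15).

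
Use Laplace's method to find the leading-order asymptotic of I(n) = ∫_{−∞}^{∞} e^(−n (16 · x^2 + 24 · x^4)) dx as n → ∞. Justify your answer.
I(n) ~ sqrt(π/(16n))

φ(x) = 16 · x^2 + 24 · x^4 has its unique global minimum at x* = 0 (since φ'(x) = 32x + 96x^3 = 0 only at x = 0 for real x with both coefficients positive, and φ → ∞ as |x| → ∞). At x* = 0, φ(0) = 0 and φ''(0) = 32. Laplace's method then gives
  I(n) ~ sqrt(2π / (n · φ''(0))) · e^(−n φ(0)) = sqrt(2π / (32n)) = sqrt(π/(16n)).
The 24 · x^4 term contributes only at subleading order (an O(1/n) relative correction).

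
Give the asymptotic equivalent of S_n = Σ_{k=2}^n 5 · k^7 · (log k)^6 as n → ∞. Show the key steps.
S_n ~ 5 · n^8 · (log n)^6 / 8

By integral comparison, S_n = ∫_1^n 5 · x^7 · (log x)^6 dx + O(n^7 · (log n)^6). For the integral, the leading term of ∫_1^n x^7 (log x)^6 dx is n^8/8 · (log n)^6 (by repeated integration by parts; each step lowers the log-exponent and produces a relatively O(1/log n) correction). Hence S_n ~ 5 · n^8 · (log n)^6 / 8.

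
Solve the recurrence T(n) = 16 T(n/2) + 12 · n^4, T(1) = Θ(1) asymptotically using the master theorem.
T(n) = Θ(n^4 log n)

log_2 16 = 4, and f(n) = 12 · n^4 = Θ(n^(log_2 16)). This is Case 2 of the master theorem: T(n) = Θ(f(n) · log n) = Θ(n^4 log n).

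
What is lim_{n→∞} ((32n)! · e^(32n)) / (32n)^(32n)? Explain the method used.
lim = ∞

Stirling: (32n)! ~ sqrt(2π·32n) · (32n/e)^(32n). Hence
  (32n)! · e^(32n) / (32n)^(32n) ~ sqrt(2π·32n) = sqrt(2π·32) · sqrt(n) → ∞.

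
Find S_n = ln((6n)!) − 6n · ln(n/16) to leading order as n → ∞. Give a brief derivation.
S_n ~ 6n · (ln 96 − 1) + O(ln n)

Stirling: ln((6n)!) = 6n ln(6n) − 6n + O(ln n).
  S_n = 6n ln(6n) − 6n − 6n ln(n/16) + O(ln n)
      = 6n ln(6n) − 6n ln n + 6n ln 16 − 6n + O(ln n)
      = 6n ln 6 + 6n ln 16 − 6n + O(ln n)
      = 6n (ln 96 − 1) + O(ln n).
Numerically ln(96) − 1 ≈ 3.5643.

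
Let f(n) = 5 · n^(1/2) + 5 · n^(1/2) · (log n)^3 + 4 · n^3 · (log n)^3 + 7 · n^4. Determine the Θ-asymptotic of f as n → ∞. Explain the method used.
f(n) ∈ Θ(n^4)

Compare the terms by growth order. For large n, n^a · (log n)^b dominates n^a' · (log n)^b' iff a > a', or (a = a' and b > b'). Ranking the 4 terms shows the dominant one is 7 · n^4. Hence f(n) ∈ Θ(n^4).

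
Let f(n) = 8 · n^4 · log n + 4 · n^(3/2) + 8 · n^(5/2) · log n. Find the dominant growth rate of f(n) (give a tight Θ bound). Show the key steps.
f(n) ∈ Θ(n^4 · log n)

Compare the terms by growth order. For large n, n^a · (log n)^b dominates n^a' · (log n)^b' iff a > a', or (a = a' and b > b'). Ranking the 3 terms shows the dominant one is 8 · n^4 · log n. Hence f(n) ∈ Θ(n^4 · log n).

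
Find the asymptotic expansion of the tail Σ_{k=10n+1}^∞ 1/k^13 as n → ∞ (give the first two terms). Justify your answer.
Σ_{k>10n} 1/k^13 = 1/(12 · (10n)^12) − 1/(2 · (10n)^13) + O(1/(10n)^14)

Compare to the integral: ∫_{10n}^∞ x^(−13) dx = [−x^(−12)/12]_{10n}^∞ = 1/((13−1)·(10n)^12). The Euler-Maclaurin correction adds −f(10n)/2 = −1/(2·(10n)^13). Euler-Maclaurin then gives
  Σ_{k>10n} 1/k^13 = ∫_{10n}^∞ dx/x^13 − 1/(2·(10n)^13) + O(1/(10n)^14).
(Equivalently this is ζ(13) − Σ_{k≤10n} 1/k^13.)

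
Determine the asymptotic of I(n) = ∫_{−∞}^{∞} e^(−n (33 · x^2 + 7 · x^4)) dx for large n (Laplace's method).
I(n) ~ sqrt(π/(33n))

φ(x) = 33 · x^2 + 7 · x^4 has its unique global minimum at x* = 0 (since φ'(x) = 66x + 28x^3 = 0 only at x = 0 for real x with both coefficients positive, and φ → ∞ as |x| → ∞). At x* = 0, φ(0) = 0 and φ''(0) = 66. Laplace's method then gives
  I(n) ~ sqrt(2π / (n · φ''(0))) · e^(−n φ(0)) = sqrt(2π / (66n)) = sqrt(π/(33n)).
The 7 · x^4 term contributes only at subleading order (an O(1/n) relative correction).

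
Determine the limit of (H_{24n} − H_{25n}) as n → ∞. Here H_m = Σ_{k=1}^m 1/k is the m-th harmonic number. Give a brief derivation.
lim = ln(24/25)

Euler-Maclaurin gives H_m = ln m + γ + 1/(2m) + O(1/m^2). The γ and O(1/m) terms cancel in the difference:
  H_{24n} − H_{25n} = ln(24n) − ln(25n) + O(1/n) = ln(24/25) + O(1/n).
Hence the limit is ln(24/25).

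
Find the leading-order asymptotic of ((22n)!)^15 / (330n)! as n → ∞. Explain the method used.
((22n)!)^15/(330n)! ~ ((2π·22n)^(14/2) / sqrt(15)) · 15^(−15·22n)  →  0

Write N = 22n. Stirling: N! ~ sqrt(2π N)(N/e)^N and (15N)! ~ sqrt(2π·15N)·(15N/e)^(15N).
  (N!)^15/(15N)! ~ (2π N)^(15/2) (N/e)^(15N) / [sqrt(2π·15N) (15N/e)^(15N)]
     = (2π N)^(15/2) / sqrt(2π·15N) · (N/(15N))^(15N)
     = (2π N)^((15−1)/2) / sqrt(15) · 15^(−15N).
Since 15^15 > 1, the factor 15^(−15N) decays exponentially, so the ratio → 0. Substituting N = 22n gives the stated form.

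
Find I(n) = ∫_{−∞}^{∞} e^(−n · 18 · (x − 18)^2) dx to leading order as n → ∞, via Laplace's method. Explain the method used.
I(n) = sqrt(π/(18n))

Here φ(x) = 18 · (x − 18)^2 has its unique minimum at x* = 18 with φ(x*) = 0 and φ''(x*) = 36. Laplace's method gives
  I(n) ~ e^(−n φ(x*)) · sqrt(2π / (n · φ''(x*))) = sqrt(2π / (36n)) = sqrt(π/(18n)).
This is exact: substituting u = (x − 18)·sqrt(18n) gives I(n) = (1/sqrt(18n)) ∫_{−∞}^{∞} e^(−u^2) du = sqrt(π/(18n)).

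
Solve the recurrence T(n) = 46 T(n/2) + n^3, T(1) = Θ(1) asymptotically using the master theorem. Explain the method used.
T(n) = Θ(n^(log_2 46))

Master theorem: compare f(n) = n^3 to n^(log_2 46) where log_2 46 ≈ 5.524. Since 3 < log_2 46, we have f(n) = O(n^(log_2 46 − ε)) for some ε > 0 — Case 1. Hence T(n) = Θ(n^(log_2 46)).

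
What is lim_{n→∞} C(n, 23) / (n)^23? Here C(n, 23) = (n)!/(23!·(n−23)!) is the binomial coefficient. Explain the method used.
lim = 1/23! = 1/25852016738884976640000

With N = n → ∞: C(N, 23) / N^23 = [N(N−1)…(N−22)] / (23! · N^23) = (1/23!) · 1 · (1 − 1/n) · … · (1 − 22/n). Each factor → 1 as N → ∞, so the limit is 1/23! = 1/25852016738884976640000.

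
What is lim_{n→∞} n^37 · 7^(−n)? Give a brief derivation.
lim = 0

Exponentials with base > 1 dominate every fixed polynomial: for any fixed c, n^c / 7^n → 0 as n → ∞ (e.g. by the ratio test, or by writing 7^n = e^(n ln 7) and noting e^(n ln 7) / n^c → ∞). Hence n^37 · 7^(−n) = n^37 / 7^n → 0.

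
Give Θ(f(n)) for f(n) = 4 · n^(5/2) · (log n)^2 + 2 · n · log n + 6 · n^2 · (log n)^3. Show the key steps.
f(n) ∈ Θ(n^(5/2) · (log n)^2)

Compare the terms by growth order. For large n, n^a · (log n)^b dominates n^a' · (log n)^b' iff a > a', or (a = a' and b > b'). Ranking the 3 terms shows the dominant one is 4 · n^(5/2) · (log n)^2. Hence f(n) ∈ Θ(n^(5/2) · (log n)^2).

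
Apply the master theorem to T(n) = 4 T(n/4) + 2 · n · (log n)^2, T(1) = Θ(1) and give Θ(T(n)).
T(n) = Θ(n · (log n)^3)

Here log_4 4 = 1 and f(n) = 2 · n · (log n)^2 = Θ(n^(log_4 4) · (log n)^2). This is the extended Case 2 of the master theorem (f matches the critical exponent up to log factors), giving T(n) = Θ(n^(log_4 4) · (log n)^(2+1)) = Θ(n · (log n)^3).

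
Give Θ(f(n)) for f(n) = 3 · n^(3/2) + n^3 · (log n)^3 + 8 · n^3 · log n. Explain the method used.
f(n) ∈ Θ(n^3 · (log n)^3)

Compare the terms by growth order. For large n, n^a · (log n)^b dominates n^a' · (log n)^b' iff a > a', or (a = a' and b > b'). Ranking the 3 terms shows the dominant one is n^3 · (log n)^3. Hence f(n) ∈ Θ(n^3 · (log n)^3).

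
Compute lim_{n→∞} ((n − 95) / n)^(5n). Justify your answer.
lim = e^(−475)

Rewrite as (1 − 95/n)^(5n). By the standard limit (1 + x/n)^n → e^x, we have (1 − 95/n)^n → e^(−95), and raising to the 5th power gives e^(−475).
More precisely, ln[(1 − 95/n)^(5n)] = 5n · ln(1 − 95/n) = 5n · (-95/n + O(1/n^2)) = -475 + O(1/n) → -475.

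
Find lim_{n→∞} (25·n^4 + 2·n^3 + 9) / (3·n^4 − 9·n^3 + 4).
lim = 25/3

For large n the leading n^4 terms dominate both numerator and denominator. Dividing top and bottom by n^4, every other term tends to 0, leaving 25/3.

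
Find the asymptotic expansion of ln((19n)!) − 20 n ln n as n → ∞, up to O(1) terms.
ln((19n)!) − 20 n ln n = −n ln n + 19(ln 19 − 1) n + (1/2) ln(2π·19n) + O(1/n)

Stirling: ln((19n)!) = 19n ln(19n) − 19n + (1/2) ln(2π·19n) + O(1/n).
Expand 19n ln(19n) = 19n (ln n + ln 19) = 19n ln n + 19n ln 19.
Subtract 20n ln n: leading term is (19 − 20) n ln n = −n ln n. The next term is 19n ln 19 − 19n = 19(ln 19 − 1) n. Then the (1/2) ln(2π·19n) correction.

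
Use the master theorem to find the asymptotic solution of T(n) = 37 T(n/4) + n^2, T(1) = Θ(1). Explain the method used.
T(n) = Θ(n^(log_4 37))

Master theorem: compare f(n) = n^2 to n^(log_4 37) where log_4 37 ≈ 2.605. Since 2 < log_4 37, we have f(n) = O(n^(log_4 37 − ε)) for some ε > 0 — Case 1. Hence T(n) = Θ(n^(log_4 37)).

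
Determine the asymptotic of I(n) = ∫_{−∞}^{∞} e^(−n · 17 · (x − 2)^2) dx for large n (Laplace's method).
I(n) = sqrt(π/(17n))

Here φ(x) = 17 · (x − 2)^2 has its unique minimum at x* = 2 with φ(x*) = 0 and φ''(x*) = 34. Laplace's method gives
  I(n) ~ e^(−n φ(x*)) · sqrt(2π / (n · φ''(x*))) = sqrt(2π / (34n)) = sqrt(π/(17n)).
This is exact: substituting u = (x − 2)·sqrt(17n) gives I(n) = (1/sqrt(17n)) ∫_{−∞}^{∞} e^(−u^2) du = sqrt(π/(17n)).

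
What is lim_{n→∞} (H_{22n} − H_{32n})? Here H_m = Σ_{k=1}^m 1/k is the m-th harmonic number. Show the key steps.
lim = ln(22/32) = ln(11/16)

Euler-Maclaurin gives H_m = ln m + γ + 1/(2m) + O(1/m^2). The γ and O(1/m) terms cancel in the difference:
  H_{22n} − H_{32n} = ln(22n) − ln(32n) + O(1/n) = ln(22/32) + O(1/n).
Hence the limit is ln(22/32) = ln(11/16).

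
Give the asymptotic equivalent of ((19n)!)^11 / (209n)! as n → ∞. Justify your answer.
((19n)!)^11/(209n)! ~ ((2π·19n)^(10/2) / sqrt(11)) · 11^(−11·19n)  →  0

Write N = 19n. Stirling: N! ~ sqrt(2π N)(N/e)^N and (11N)! ~ sqrt(2π·11N)·(11N/e)^(11N).
  (N!)^11/(11N)! ~ (2π N)^(11/2) (N/e)^(11N) / [sqrt(2π·11N) (11N/e)^(11N)]
     = (2π N)^(11/2) / sqrt(2π·11N) · (N/(11N))^(11N)
     = (2π N)^((11−1)/2) / sqrt(11) · 11^(−11N).
Since 11^11 > 1, the factor 11^(−11N) decays exponentially, so the ratio → 0. Substituting N = 19n gives the stated form.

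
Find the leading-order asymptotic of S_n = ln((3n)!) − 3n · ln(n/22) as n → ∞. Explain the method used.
S_n ~ 3n · (ln 66 − 1) + O(ln n)

Stirling: ln((3n)!) = 3n ln(3n) − 3n + O(ln n).
  S_n = 3n ln(3n) − 3n − 3n ln(n/22) + O(ln n)
      = 3n ln(3n) − 3n ln n + 3n ln 22 − 3n + O(ln n)
      = 3n ln 3 + 3n ln 22 − 3n + O(ln n)
      = 3n (ln 66 − 1) + O(ln n).
Numerically ln(66) − 1 ≈ 3.1897.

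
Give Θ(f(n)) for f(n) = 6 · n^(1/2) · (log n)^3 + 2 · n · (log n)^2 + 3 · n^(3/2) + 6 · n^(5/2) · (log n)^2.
f(n) ∈ Θ(n^(5/2) · (log n)^2)

Compare the terms by growth order. For large n, n^a · (log n)^b dominates n^a' · (log n)^b' iff a > a', or (a = a' and b > b'). Ranking the 4 terms shows the dominant one is 6 · n^(5/2) · (log n)^2. Hence f(n) ∈ Θ(n^(5/2) · (log n)^2).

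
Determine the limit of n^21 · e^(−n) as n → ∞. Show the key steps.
lim = 0

Exponentials with base > 1 dominate every fixed polynomial: for any fixed c, n^c / e^n → 0 as n → ∞ (e.g. by the ratio test, or since e^n grows faster than any power of n). Hence n^21 · e^(−n) = n^21 / e^n → 0.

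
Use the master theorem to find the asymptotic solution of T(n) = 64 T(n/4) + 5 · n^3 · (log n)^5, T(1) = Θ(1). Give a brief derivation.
T(n) = Θ(n^3 · (log n)^6)

Here log_4 64 = 3 and f(n) = 5 · n^3 · (log n)^5 = Θ(n^(log_4 64) · (log n)^5). This is the extended Case 2 of the master theorem (f matches the critical exponent up to log factors), giving T(n) = Θ(n^(log_4 64) · (log n)^(5+1)) = Θ(n^3 · (log n)^6).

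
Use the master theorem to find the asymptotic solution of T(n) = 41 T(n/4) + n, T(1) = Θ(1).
T(n) = Θ(n^(log_4 41))

Master theorem: compare f(n) = n to n^(log_4 41) where log_4 41 ≈ 2.679. Since 1 < log_4 41, we have f(n) = O(n^(log_4 41 − ε)) for some ε > 0 — Case 1. Hence T(n) = Θ(n^(log_4 41)).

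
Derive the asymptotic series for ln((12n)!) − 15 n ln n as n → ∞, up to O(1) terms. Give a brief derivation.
ln((12n)!) − 15 n ln n = −3 n ln n + 12(ln 12 − 1) n + (1/2) ln(2π·12n) + O(1/n)

Stirling: ln((12n)!) = 12n ln(12n) − 12n + (1/2) ln(2π·12n) + O(1/n).
Expand 12n ln(12n) = 12n (ln n + ln 12) = 12n ln n + 12n ln 12.
Subtract 15n ln n: leading term is (12 − 15) n ln n = −3 n ln n. The next term is 12n ln 12 − 12n = 12(ln 12 − 1) n. Then the (1/2) ln(2π·12n) correction.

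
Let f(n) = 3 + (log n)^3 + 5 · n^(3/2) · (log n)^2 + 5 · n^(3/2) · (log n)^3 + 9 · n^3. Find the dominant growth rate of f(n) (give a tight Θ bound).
f(n) ∈ Θ(n^3)

Compare the terms by growth order. For large n, n^a · (log n)^b dominates n^a' · (log n)^b' iff a > a', or (a = a' and b > b'). Ranking the 5 terms shows the dominant one is 9 · n^3. Hence f(n) ∈ Θ(n^3).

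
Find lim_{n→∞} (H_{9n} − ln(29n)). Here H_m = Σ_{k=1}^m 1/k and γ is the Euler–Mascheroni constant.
lim = ln(9/29) + γ

By Euler-Maclaurin, H_m = ln m + γ + O(1/m). So
  H_{9n} − ln(29n) = ln(9n) + γ − ln(29n) + O(1/n)
                       = ln(9/29) + γ + O(1/n).
Hence the limit is ln(9/29) + γ.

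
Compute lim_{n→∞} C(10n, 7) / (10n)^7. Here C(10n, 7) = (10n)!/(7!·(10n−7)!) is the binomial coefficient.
lim = 1/7! = 1/5040

With N = 10n → ∞: C(N, 7) / N^7 = [N(N−1)…(N−6)] / (7! · N^7) = (1/7!) · 1 · (1 − 1/(10n)) · … · (1 − 6/(10n)). Each factor → 1 as N → ∞, so the limit is 1/7! = 1/5040.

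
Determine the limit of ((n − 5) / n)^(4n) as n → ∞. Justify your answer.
lim = e^(−20)

Rewrite as (1 − 5/n)^(4n). By the standard limit (1 + x/n)^n → e^x, we have (1 − 5/n)^n → e^(−5), and raising to the 4th power gives e^(−20).
More precisely, ln[(1 − 5/n)^(4n)] = 4n · ln(1 − 5/n) = 4n · (-5/n + O(1/n^2)) = -20 + O(1/n) → -20.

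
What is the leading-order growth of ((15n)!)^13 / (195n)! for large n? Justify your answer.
((15n)!)^13/(195n)! ~ ((2π·15n)^(12/2) / sqrt(13)) · 13^(−13·15n)  →  0

Write N = 15n. Stirling: N! ~ sqrt(2π N)(N/e)^N and (13N)! ~ sqrt(2π·13N)·(13N/e)^(13N).
  (N!)^13/(13N)! ~ (2π N)^(13/2) (N/e)^(13N) / [sqrt(2π·13N) (13N/e)^(13N)]
     = (2π N)^(13/2) / sqrt(2π·13N) · (N/(13N))^(13N)
     = (2π N)^((13−1)/2) / sqrt(13) · 13^(−13N).
Since 13^13 > 1, the factor 13^(−13N) decays exponentially, so the ratio → 0. Substituting N = 15n gives the stated form.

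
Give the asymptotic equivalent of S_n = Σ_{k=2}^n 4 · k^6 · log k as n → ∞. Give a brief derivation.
S_n ~ 4 · n^7 log n / 7 − 4 · n^7 / 49

By integral comparison, S_n = ∫_1^n 4 · x^6 · log x dx + O(n^6 · log n). For the integral, ∫ x^6 log x dx = n^7 log n / 7 − n^7/49 (integration by parts). Hence S_n ~ 4 · n^7 log n / 7 − 4 · n^7 / 49.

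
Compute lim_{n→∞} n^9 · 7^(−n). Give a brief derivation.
lim = 0

Exponentials with base > 1 dominate every fixed polynomial: for any fixed c, n^c / 7^n → 0 as n → ∞ (e.g. by the ratio test, or by writing 7^n = e^(n ln 7) and noting e^(n ln 7) / n^c → ∞). Hence n^9 · 7^(−n) = n^9 / 7^n → 0.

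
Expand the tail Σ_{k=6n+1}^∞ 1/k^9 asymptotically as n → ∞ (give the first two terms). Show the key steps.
Σ_{k>6n} 1/k^9 = 1/(8 · (6n)^8) − 1/(2 · (6n)^9) + O(1/(6n)^10)

Compare to the integral: ∫_{6n}^∞ x^(−9) dx = [−x^(−8)/8]_{6n}^∞ = 1/((9−1)·(6n)^8). The Euler-Maclaurin correction adds −f(6n)/2 = −1/(2·(6n)^9). Euler-Maclaurin then gives
  Σ_{k>6n} 1/k^9 = ∫_{6n}^∞ dx/x^9 − 1/(2·(6n)^9) + O(1/(6n)^10).
(Equivalently this is ζ(9) − Σ_{k≤6n} 1/k^9.)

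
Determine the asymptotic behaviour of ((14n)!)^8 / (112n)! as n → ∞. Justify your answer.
((14n)!)^8/(112n)! ~ ((2π·14n)^(7/2) / sqrt(8)) · 8^(−8·14n)  →  0

Write N = 14n. Stirling: N! ~ sqrt(2π N)(N/e)^N and (8N)! ~ sqrt(2π·8N)·(8N/e)^(8N).
  (N!)^8/(8N)! ~ (2π N)^(8/2) (N/e)^(8N) / [sqrt(2π·8N) (8N/e)^(8N)]
     = (2π N)^(8/2) / sqrt(2π·8N) · (N/(8N))^(8N)
     = (2π N)^((8−1)/2) / sqrt(8) · 8^(−8N).
Since 8^8 > 1, the factor 8^(−8N) decays exponentially, so the ratio → 0. Substituting N = 14n gives the stated form.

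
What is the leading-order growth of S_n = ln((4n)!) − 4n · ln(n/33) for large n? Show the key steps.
S_n ~ 4n · (ln 132 − 1) + O(ln n)

Stirling: ln((4n)!) = 4n ln(4n) − 4n + O(ln n).
  S_n = 4n ln(4n) − 4n − 4n ln(n/33) + O(ln n)
      = 4n ln(4n) − 4n ln n + 4n ln 33 − 4n + O(ln n)
      = 4n ln 4 + 4n ln 33 − 4n + O(ln n)
      = 4n (ln 132 − 1) + O(ln n).
Numerically ln(132) − 1 ≈ 3.8828.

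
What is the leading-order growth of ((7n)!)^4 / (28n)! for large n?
((7n)!)^4/(28n)! ~ ((2π·7n)^(3/2) / 2) · 4^(−4·7n)  →  0

Write N = 7n. Stirling: N! ~ sqrt(2π N)(N/e)^N and (4N)! ~ sqrt(2π·4N)·(4N/e)^(4N).
  (N!)^4/(4N)! ~ (2π N)^(4/2) (N/e)^(4N) / [sqrt(2π·4N) (4N/e)^(4N)]
     = (2π N)^(4/2) / sqrt(2π·4N) · (N/(4N))^(4N)
     = (2π N)^((4−1)/2) / 2 · 4^(−4N).
Since 4^4 > 1, the factor 4^(−4N) decays exponentially, so the ratio → 0. Substituting N = 7n gives the stated form.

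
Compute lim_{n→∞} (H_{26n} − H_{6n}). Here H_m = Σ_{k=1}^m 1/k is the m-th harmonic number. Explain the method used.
lim = ln(26/6) = ln(13/3)

Euler-Maclaurin gives H_m = ln m + γ + 1/(2m) + O(1/m^2). The γ and O(1/m) terms cancel in the difference:
  H_{26n} − H_{6n} = ln(26n) − ln(6n) + O(1/n) = ln(26/6) + O(1/n).
Hence the limit is ln(26/6) = ln(13/3).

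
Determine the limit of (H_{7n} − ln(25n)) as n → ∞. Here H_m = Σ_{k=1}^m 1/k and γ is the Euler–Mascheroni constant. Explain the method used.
lim = ln(7/25) + γ

By Euler-Maclaurin, H_m = ln m + γ + O(1/m). So
  H_{7n} − ln(25n) = ln(7n) + γ − ln(25n) + O(1/n)
                       = ln(7/25) + γ + O(1/n).
Hence the limit is ln(7/25) + γ.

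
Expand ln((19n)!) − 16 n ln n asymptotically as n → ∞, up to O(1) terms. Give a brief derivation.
ln((19n)!) − 16 n ln n = 3 n ln n + 19(ln 19 − 1) n + (1/2) ln(2π·19n) + O(1/n)

Stirling: ln((19n)!) = 19n ln(19n) − 19n + (1/2) ln(2π·19n) + O(1/n).
Expand 19n ln(19n) = 19n (ln n + ln 19) = 19n ln n + 19n ln 19.
Subtract 16n ln n: leading term is (19 − 16) n ln n = 3 n ln n. The next term is 19n ln 19 − 19n = 19(ln 19 − 1) n. Then the (1/2) ln(2π·19n) correction.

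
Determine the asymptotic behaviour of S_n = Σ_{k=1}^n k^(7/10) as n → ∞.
S_n ~ (10/17) · n^(17/10)

Integral comparison: Σ_{k=1}^n k^(7/10) = ∫_0^n x^(7/10) dx + O(n^(7/10)). The integral is n^(1 + 7/10) / (1 + 7/10) = n^((7+10)/10) / ((7+10)/10) = (10/17) · n^(17/10).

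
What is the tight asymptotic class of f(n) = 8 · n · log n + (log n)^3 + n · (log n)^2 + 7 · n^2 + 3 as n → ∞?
f(n) ∈ Θ(n^2)

Compare the terms by growth order. For large n, n^a · (log n)^b dominates n^a' · (log n)^b' iff a > a', or (a = a' and b > b'). Ranking the 5 terms shows the dominant one is 7 · n^2. Hence f(n) ∈ Θ(n^2).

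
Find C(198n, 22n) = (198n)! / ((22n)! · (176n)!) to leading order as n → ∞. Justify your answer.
C(198n, 22n) ~ (387420489/16777216)^(22n) · sqrt(9/(16π·22n))

Write N = 22n. Apply Stirling to each factorial:
  (9N)! ~ sqrt(2π·9N) · (9N/e)^(9N),
  N! ~ sqrt(2π N) · (N/e)^N,
  (8N)! ~ sqrt(2π·8N) · (8N/e)^(8N).
The exponential factors combine to (9N)^(9N) / (N^N · (8N)^(8N)) = 9^(9N)/8^(8N) = (9^9/8^8)^N = (387420489/16777216)^N.
The square-root prefactors combine to sqrt(2π·9N) / (sqrt(2π N)·sqrt(2π·8N)) = sqrt(9 / (2π·8·N)) = sqrt(9/(16π·22n)).
Substituting N = 22n: C(198n, 22n) ~ (387420489/16777216)^(22n) · sqrt(9/(16π·22n)).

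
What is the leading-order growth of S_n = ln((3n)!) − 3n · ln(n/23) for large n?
S_n ~ 3n · (ln 69 − 1) + O(ln n)

Stirling: ln((3n)!) = 3n ln(3n) − 3n + O(ln n).
  S_n = 3n ln(3n) − 3n − 3n ln(n/23) + O(ln n)
      = 3n ln(3n) − 3n ln n + 3n ln 23 − 3n + O(ln n)
      = 3n ln 3 + 3n ln 23 − 3n + O(ln n)
      = 3n (ln 69 − 1) + O(ln n).
Numerically ln(69) − 1 ≈ 3.2341.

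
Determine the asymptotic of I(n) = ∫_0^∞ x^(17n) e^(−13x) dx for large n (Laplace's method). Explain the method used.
I(n) ~ (sqrt(2π·17n) / 13) · (17n/(13e))^(17n)

Write the integrand as exp(17n ln x − 13x) and set f(x) = 17n ln x − 13x. Then f'(x) = 17n/x − 13 = 0 at x* = 17n/13, and f''(x*) = −17n/x*^2 = −13^2/(17n). Laplace's method (interior maximum) gives
  I(n) ~ e^(f(x*)) · sqrt(2π / |f''(x*)|)
        = exp(17n ln(17n/13) − 17n) · sqrt(2π · 17n / 13^2)
        = (17n/13)^(17n) e^(−17n) · sqrt(2π·17n) / 13
        = (sqrt(2π·17n) / 13) · (17n/(13e))^(17n).
This matches Γ(17n+1)/13^(17n+1) with Stirling applied to Γ.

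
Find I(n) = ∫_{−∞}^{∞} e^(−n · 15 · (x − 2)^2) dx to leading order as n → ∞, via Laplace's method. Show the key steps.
I(n) = sqrt(π/(15n))

Here φ(x) = 15 · (x − 2)^2 has its unique minimum at x* = 2 with φ(x*) = 0 and φ''(x*) = 30. Laplace's method gives
  I(n) ~ e^(−n φ(x*)) · sqrt(2π / (n · φ''(x*))) = sqrt(2π / (30n)) = sqrt(π/(15n)).
This is exact: substituting u = (x − 2)·sqrt(15n) gives I(n) = (1/sqrt(15n)) ∫_{−∞}^{∞} e^(−u^2) du = sqrt(π/(15n)).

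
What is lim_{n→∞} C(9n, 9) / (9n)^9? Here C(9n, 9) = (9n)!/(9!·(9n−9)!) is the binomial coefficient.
lim = 1/9! = 1/362880

With N = 9n → ∞: C(N, 9) / N^9 = [N(N−1)…(N−8)] / (9! · N^9) = (1/9!) · 1 · (1 − 1/(9n)) · … · (1 − 8/(9n)). Each factor → 1 as N → ∞, so the limit is 1/9! = 1/362880.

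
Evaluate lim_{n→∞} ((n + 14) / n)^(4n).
lim = e^56

Rewrite as (1 + 14/n)^(4n). By the standard limit (1 + x/n)^n → e^x, we have (1 + 14/n)^n → e^14, and raising to the 4th power gives e^56.
More precisely, ln[(1 + 14/n)^(4n)] = 4n · ln(1 + 14/n) = 4n · (14/n + O(1/n^2)) = 56 + O(1/n) → 56.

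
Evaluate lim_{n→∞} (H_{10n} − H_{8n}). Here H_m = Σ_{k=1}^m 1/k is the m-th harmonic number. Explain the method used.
lim = ln(10/8) = ln(5/4)

Euler-Maclaurin gives H_m = ln m + γ + 1/(2m) + O(1/m^2). The γ and O(1/m) terms cancel in the difference:
  H_{10n} − H_{8n} = ln(10n) − ln(8n) + O(1/n) = ln(10/8) + O(1/n).
Hence the limit is ln(10/8) = ln(5/4).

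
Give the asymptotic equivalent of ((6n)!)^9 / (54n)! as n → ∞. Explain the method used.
((6n)!)^9/(54n)! ~ ((2π·6n)^(8/2) / 3) · 9^(−9·6n)  →  0

Write N = 6n. Stirling: N! ~ sqrt(2π N)(N/e)^N and (9N)! ~ sqrt(2π·9N)·(9N/e)^(9N).
  (N!)^9/(9N)! ~ (2π N)^(9/2) (N/e)^(9N) / [sqrt(2π·9N) (9N/e)^(9N)]
     = (2π N)^(9/2) / sqrt(2π·9N) · (N/(9N))^(9N)
     = (2π N)^((9−1)/2) / 3 · 9^(−9N).
Since 9^9 > 1, the factor 9^(−9N) decays exponentially, so the ratio → 0. Substituting N = 6n gives the stated form.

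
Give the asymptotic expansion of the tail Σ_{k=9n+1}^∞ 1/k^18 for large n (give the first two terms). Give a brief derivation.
Σ_{k>9n} 1/k^18 = 1/(17 · (9n)^17) − 1/(2 · (9n)^18) + O(1/(9n)^19)

Compare to the integral: ∫_{9n}^∞ x^(−18) dx = [−x^(−17)/17]_{9n}^∞ = 1/((18−1)·(9n)^17). The Euler-Maclaurin correction adds −f(9n)/2 = −1/(2·(9n)^18). Euler-Maclaurin then gives
  Σ_{k>9n} 1/k^18 = ∫_{9n}^∞ dx/x^18 − 1/(2·(9n)^18) + O(1/(9n)^19).
(Equivalently this is ζ(18) − Σ_{k≤9n} 1/k^18.)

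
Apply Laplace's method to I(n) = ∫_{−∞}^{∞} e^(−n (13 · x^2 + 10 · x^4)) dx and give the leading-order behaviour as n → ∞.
I(n) ~ sqrt(π/(13n))

φ(x) = 13 · x^2 + 10 · x^4 has its unique global minimum at x* = 0 (since φ'(x) = 26x + 40x^3 = 0 only at x = 0 for real x with both coefficients positive, and φ → ∞ as |x| → ∞). At x* = 0, φ(0) = 0 and φ''(0) = 26. Laplace's method then gives
  I(n) ~ sqrt(2π / (n · φ''(0))) · e^(−n φ(0)) = sqrt(2π / (26n)) = sqrt(π/(13n)).
The 10 · x^4 term contributes only at subleading order (an O(1/n) relative correction).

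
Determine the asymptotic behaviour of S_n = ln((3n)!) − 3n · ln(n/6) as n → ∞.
S_n ~ 3n · (ln 18 − 1) + O(ln n)

Stirling: ln((3n)!) = 3n ln(3n) − 3n + O(ln n).
  S_n = 3n ln(3n) − 3n − 3n ln(n/6) + O(ln n)
      = 3n ln(3n) − 3n ln n + 3n ln 6 − 3n + O(ln n)
      = 3n ln 3 + 3n ln 6 − 3n + O(ln n)
      = 3n (ln 18 − 1) + O(ln n).
Numerically ln(18) − 1 ≈ 1.8904.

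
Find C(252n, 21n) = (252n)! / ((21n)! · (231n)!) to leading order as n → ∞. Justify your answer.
C(252n, 21n) ~ (8916100448256/285311670611)^(21n) · sqrt(6/(11π·21n))

Write N = 21n. Apply Stirling to each factorial:
  (12N)! ~ sqrt(2π·12N) · (12N/e)^(12N),
  N! ~ sqrt(2π N) · (N/e)^N,
  (11N)! ~ sqrt(2π·11N) · (11N/e)^(11N).
The exponential factors combine to (12N)^(12N) / (N^N · (11N)^(11N)) = 12^(12N)/11^(11N) = (12^12/11^11)^N = (8916100448256/285311670611)^N.
The square-root prefactors combine to sqrt(2π·12N) / (sqrt(2π N)·sqrt(2π·11N)) = sqrt(12 / (2π·11·N)) = sqrt(6/(11π·21n)).
Substituting N = 21n: C(252n, 21n) ~ (8916100448256/285311670611)^(21n) · sqrt(6/(11π·21n)).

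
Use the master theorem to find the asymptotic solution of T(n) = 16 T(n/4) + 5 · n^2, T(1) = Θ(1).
T(n) = Θ(n^2 log n)

log_4 16 = 2, and f(n) = 5 · n^2 = Θ(n^(log_4 16)). This is Case 2 of the master theorem: T(n) = Θ(f(n) · log n) = Θ(n^2 log n).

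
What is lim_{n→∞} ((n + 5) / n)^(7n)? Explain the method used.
lim = e^35

Rewrite as (1 + 5/n)^(7n). By the standard limit (1 + x/n)^n → e^x, we have (1 + 5/n)^n → e^5, and raising to the 7th power gives e^35.
More precisely, ln[(1 + 5/n)^(7n)] = 7n · ln(1 + 5/n) = 7n · (5/n + O(1/n^2)) = 35 + O(1/n) → 35.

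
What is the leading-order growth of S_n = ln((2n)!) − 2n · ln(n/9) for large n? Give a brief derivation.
S_n ~ 2n · (ln 18 − 1) + O(ln n)

Stirling: ln((2n)!) = 2n ln(2n) − 2n + O(ln n).
  S_n = 2n ln(2n) − 2n − 2n ln(n/9) + O(ln n)
      = 2n ln(2n) − 2n ln n + 2n ln 9 − 2n + O(ln n)
      = 2n ln 2 + 2n ln 9 − 2n + O(ln n)
      = 2n (ln 18 − 1) + O(ln n).
Numerically ln(18) − 1 ≈ 1.8904.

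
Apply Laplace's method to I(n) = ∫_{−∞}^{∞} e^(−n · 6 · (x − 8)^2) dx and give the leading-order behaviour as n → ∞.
I(n) = sqrt(π/(6n))

Here φ(x) = 6 · (x − 8)^2 has its unique minimum at x* = 8 with φ(x*) = 0 and φ''(x*) = 12. Laplace's method gives
  I(n) ~ e^(−n φ(x*)) · sqrt(2π / (n · φ''(x*))) = sqrt(2π / (12n)) = sqrt(π/(6n)).
This is exact: substituting u = (x − 8)·sqrt(6n) gives I(n) = (1/sqrt(6n)) ∫_{−∞}^{∞} e^(−u^2) du = sqrt(π/(6n)).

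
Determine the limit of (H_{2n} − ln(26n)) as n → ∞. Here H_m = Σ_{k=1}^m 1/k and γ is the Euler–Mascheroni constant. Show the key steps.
lim = −ln 13 + γ

By Euler-Maclaurin, H_m = ln m + γ + O(1/m). So
  H_{2n} − ln(26n) = ln(2n) + γ − ln(26n) + O(1/n)
                       = ln(2/26) + γ + O(1/n).
Hence the limit is ln(2/26) + γ (= −ln 13).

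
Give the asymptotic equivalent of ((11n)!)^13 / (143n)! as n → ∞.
((11n)!)^13/(143n)! ~ ((2π·11n)^(12/2) / sqrt(13)) · 13^(−13·11n)  →  0

Write N = 11n. Stirling: N! ~ sqrt(2π N)(N/e)^N and (13N)! ~ sqrt(2π·13N)·(13N/e)^(13N).
  (N!)^13/(13N)! ~ (2π N)^(13/2) (N/e)^(13N) / [sqrt(2π·13N) (13N/e)^(13N)]
     = (2π N)^(13/2) / sqrt(2π·13N) · (N/(13N))^(13N)
     = (2π N)^((13−1)/2) / sqrt(13) · 13^(−13N).
Since 13^13 > 1, the factor 13^(−13N) decays exponentially, so the ratio → 0. Substituting N = 11n gives the stated form.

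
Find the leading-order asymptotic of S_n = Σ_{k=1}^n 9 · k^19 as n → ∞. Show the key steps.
S_n ~ 9 · n^20 / 20

By integral comparison (Euler-Maclaurin), Σ_{k=1}^n 9 · k^19 = 9 · ∫_0^n x^19 dx + O(n^19) = 9 · n^20/20 + O(n^19). (Equivalently, Faulhaber's formula gives the same leading term.)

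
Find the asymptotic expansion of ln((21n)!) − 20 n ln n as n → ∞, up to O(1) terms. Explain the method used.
ln((21n)!) − 20 n ln n = n ln n + 21(ln 21 − 1) n + (1/2) ln(2π·21n) + O(1/n)

Stirling: ln((21n)!) = 21n ln(21n) − 21n + (1/2) ln(2π·21n) + O(1/n).
Expand 21n ln(21n) = 21n (ln n + ln 21) = 21n ln n + 21n ln 21.
Subtract 20n ln n: leading term is (21 − 20) n ln n = n ln n. The next term is 21n ln 21 − 21n = 21(ln 21 − 1) n. Then the (1/2) ln(2π·21n) correction.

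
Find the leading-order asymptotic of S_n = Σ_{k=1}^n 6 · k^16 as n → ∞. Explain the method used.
S_n ~ 6 · n^17 / 17

By integral comparison (Euler-Maclaurin), Σ_{k=1}^n 6 · k^16 = 6 · ∫_0^n x^16 dx + O(n^16) = 6 · n^17/17 + O(n^16). (Equivalently, Faulhaber's formula gives the same leading term.)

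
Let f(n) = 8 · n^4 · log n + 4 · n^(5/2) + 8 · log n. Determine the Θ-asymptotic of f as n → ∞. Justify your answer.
f(n) ∈ Θ(n^4 · log n)

Compare the terms by growth order. For large n, n^a · (log n)^b dominates n^a' · (log n)^b' iff a > a', or (a = a' and b > b'). Ranking the 3 terms shows the dominant one is 8 · n^4 · log n. Hence f(n) ∈ Θ(n^4 · log n).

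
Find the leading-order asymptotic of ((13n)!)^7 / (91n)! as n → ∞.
((13n)!)^7/(91n)! ~ ((2π·13n)^(6/2) / sqrt(7)) · 7^(−7·13n)  →  0

Write N = 13n. Stirling: N! ~ sqrt(2π N)(N/e)^N and (7N)! ~ sqrt(2π·7N)·(7N/e)^(7N).
  (N!)^7/(7N)! ~ (2π N)^(7/2) (N/e)^(7N) / [sqrt(2π·7N) (7N/e)^(7N)]
     = (2π N)^(7/2) / sqrt(2π·7N) · (N/(7N))^(7N)
     = (2π N)^((7−1)/2) / sqrt(7) · 7^(−7N).
Since 7^7 > 1, the factor 7^(−7N) decays exponentially, so the ratio → 0. Substituting N = 13n gives the stated form.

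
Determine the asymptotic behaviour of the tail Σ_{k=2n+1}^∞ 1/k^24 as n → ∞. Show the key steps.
Σ_{k>2n} 1/k^24 ~ 1/(23 · (2n)^23)

Compare to the integral: ∫_{2n}^∞ x^(−24) dx = [−x^(−23)/23]_{2n}^∞ = 1/((24−1)·(2n)^23). Euler-Maclaurin then gives
  Σ_{k>2n} 1/k^24 = ∫_{2n}^∞ dx/x^24 − 1/(2·(2n)^24) + O(1/(2n)^25).
(Equivalently this is ζ(24) − Σ_{k≤2n} 1/k^24.)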